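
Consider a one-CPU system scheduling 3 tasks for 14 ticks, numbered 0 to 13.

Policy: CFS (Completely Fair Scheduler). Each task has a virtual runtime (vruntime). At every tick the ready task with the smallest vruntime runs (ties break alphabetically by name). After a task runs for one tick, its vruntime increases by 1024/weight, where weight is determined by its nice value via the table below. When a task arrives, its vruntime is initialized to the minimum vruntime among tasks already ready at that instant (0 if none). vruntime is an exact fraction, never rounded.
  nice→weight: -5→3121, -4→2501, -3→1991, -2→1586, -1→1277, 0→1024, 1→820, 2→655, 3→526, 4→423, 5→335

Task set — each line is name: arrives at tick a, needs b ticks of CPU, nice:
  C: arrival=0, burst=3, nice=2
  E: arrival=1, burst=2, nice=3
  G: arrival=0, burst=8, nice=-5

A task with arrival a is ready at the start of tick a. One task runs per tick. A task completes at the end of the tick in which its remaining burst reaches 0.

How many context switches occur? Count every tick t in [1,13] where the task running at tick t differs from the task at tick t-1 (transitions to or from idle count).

context switches = 8

t=0: vr[C=0 G=0] → run C
t=1: vr[C=1024/655 E=0 G=0] → run E
t=2: vr[C=1024/655 E=512/263 G=0] → run G
t=3: vr[C=1024/655 E=512/263 G=1024/3121] → run G
t=4: vr[C=1024/655 E=512/263 G=2048/3121] → run G
t=5: vr[C=1024/655 E=512/263 G=3072/3121] → run G
t=6: vr[C=1024/655 E=512/263 G=4096/3121] → run G
t=7: vr[C=1024/655 E=512/263 G=5120/3121] → run C
t=8: vr[C=2048/655 E=512/263 G=5120/3121] → run G
t=9: vr[C=2048/655 E=512/263 G=6144/3121] → run E
t=10: vr[C=2048/655 G=6144/3121] → run G
t=11: vr[C=2048/655 G=7168/3121] → run G
t=12: vr[C=2048/655] → run C
t=13: (idle)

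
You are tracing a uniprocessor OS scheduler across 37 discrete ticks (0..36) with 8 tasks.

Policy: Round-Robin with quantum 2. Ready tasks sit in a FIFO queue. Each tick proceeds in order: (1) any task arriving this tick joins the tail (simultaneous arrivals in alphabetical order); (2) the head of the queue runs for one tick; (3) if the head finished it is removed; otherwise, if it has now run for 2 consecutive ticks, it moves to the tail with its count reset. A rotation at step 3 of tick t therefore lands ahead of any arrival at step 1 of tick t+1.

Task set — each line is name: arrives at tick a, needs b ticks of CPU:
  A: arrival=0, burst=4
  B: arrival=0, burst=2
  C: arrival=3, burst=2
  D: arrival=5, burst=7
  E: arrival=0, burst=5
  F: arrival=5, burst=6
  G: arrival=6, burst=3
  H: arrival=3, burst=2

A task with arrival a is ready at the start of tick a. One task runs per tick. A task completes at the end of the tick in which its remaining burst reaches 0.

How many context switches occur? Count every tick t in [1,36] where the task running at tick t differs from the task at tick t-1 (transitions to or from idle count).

t=0: queue=[A,B,E] q_used=0 → run A
t=1: queue=[A,B,E] q_used=1 → run A
t=2: queue=[B,E,A] q_used=0 → run B
t=3: queue=[B,E,A,C,H] q_used=1 → run B
t=4: queue=[E,A,C,H] q_used=0 → run E
t=5: queue=[E,A,C,H,D,F] q_used=1 → run E
t=6: queue=[A,C,H,D,F,E,G] q_used=0 → run A
t=7: queue=[A,C,H,D,F,E,G] q_used=1 → run A
t=8: queue=[C,H,D,F,E,G] q_used=0 → run C
t=9: queue=[C,H,D,F,E,G] q_used=1 → run C
t=10: queue=[H,D,F,E,G] q_used=0 → run H
t=11: queue=[H,D,F,E,G] q_used=1 → run H
t=12: queue=[D,F,E,G] q_used=0 → run D
t=13: queue=[D,F,E,G] q_used=1 → run D
t=14: queue=[F,E,G,D] q_used=0 → run F
t=15: queue=[F,E,G,D] q_used=1 → run F
t=16: queue=[E,G,D,F] q_used=0 → run E
t=17: queue=[E,G,D,F] q_used=1 → run E
t=18: queue=[G,D,F,E] q_used=0 → run G
t=19: queue=[G,D,F,E] q_used=1 → run G
t=20: queue=[D,F,E,G] q_used=0 → run D
t=21: queue=[D,F,E,G] q_used=1 → run D
t=22: queue=[F,E,G,D] q_used=0 → run F
t=23: queue=[F,E,G,D] q_used=1 → run F
t=24: queue=[E,G,D,F] q_used=0 → run E
t=25: queue=[G,D,F] q_used=0 → run G
t=26: queue=[D,F] q_used=0 → run D
t=27: queue=[D,F] q_used=1 → run D
t=28: queue=[F,D] q_used=0 → run F
t=29: queue=[F,D] q_used=1 → run F
t=30: queue=[D] q_used=0 → run D
t=31: (idle)
t=32: (idle)
t=33: (idle)
t=34: (idle)
t=35: (idle)
t=36: (idle)

context switches = 17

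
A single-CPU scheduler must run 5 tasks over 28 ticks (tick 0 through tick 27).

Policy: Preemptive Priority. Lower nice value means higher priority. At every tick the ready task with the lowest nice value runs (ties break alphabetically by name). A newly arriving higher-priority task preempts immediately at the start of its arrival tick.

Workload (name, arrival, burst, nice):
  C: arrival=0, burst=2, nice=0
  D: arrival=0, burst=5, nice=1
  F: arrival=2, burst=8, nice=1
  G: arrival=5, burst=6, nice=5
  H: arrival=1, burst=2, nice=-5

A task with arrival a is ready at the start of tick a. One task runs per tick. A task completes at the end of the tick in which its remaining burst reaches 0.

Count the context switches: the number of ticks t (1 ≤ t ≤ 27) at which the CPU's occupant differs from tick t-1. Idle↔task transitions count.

t=0: ready={C,D} → run C
t=1: ready={C,D,H} → run H
t=2: ready={C,D,F,H} → run H
t=3: ready={C,D,F} → run C
t=4: ready={D,F} → run D
t=5: ready={D,F,G} → run D
t=6: ready={D,F,G} → run D
t=7: ready={D,F,G} → run D
t=8: ready={D,F,G} → run D
t=9: ready={F,G} → run F
t=10: ready={F,G} → run F
t=11: ready={F,G} → run F
t=12: ready={F,G} → run F
t=13: ready={F,G} → run F
t=14: ready={F,G} → run F
t=15: ready={F,G} → run F
t=16: ready={F,G} → run F
t=17: ready={G} → run G
t=18: ready={G} → run G
t=19: ready={G} → run G
t=20: ready={G} → run G
t=21: ready={G} → run G
t=22: ready={G} → run G
t=23: (idle)
t=24: (idle)
t=25: (idle)
t=26: (idle)
t=27: (idle)

context switches = 6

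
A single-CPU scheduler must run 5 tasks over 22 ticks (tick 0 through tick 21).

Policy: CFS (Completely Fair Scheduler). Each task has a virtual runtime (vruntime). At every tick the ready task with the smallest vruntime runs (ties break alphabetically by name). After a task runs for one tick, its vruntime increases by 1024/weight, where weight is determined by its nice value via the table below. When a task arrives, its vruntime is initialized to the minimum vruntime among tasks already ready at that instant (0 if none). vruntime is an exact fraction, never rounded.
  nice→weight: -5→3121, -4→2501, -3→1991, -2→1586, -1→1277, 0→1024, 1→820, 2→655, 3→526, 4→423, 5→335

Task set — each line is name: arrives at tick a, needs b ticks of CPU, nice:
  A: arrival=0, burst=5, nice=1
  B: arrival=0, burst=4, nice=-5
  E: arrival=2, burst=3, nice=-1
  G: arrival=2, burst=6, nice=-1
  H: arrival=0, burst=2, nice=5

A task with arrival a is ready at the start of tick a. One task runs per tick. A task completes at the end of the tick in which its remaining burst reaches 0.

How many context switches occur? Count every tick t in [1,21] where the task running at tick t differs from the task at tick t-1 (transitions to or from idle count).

context switches = 18

t=0: vr[A=0 B=0 H=0] → run A
t=1: vr[A=256/205 B=0 H=0] → run B
t=2: vr[A=256/205 B=1024/3121 E=0 G=0 H=0] → run E
t=3: vr[A=256/205 B=1024/3121 E=1024/1277 G=0 H=0] → run G
t=4: vr[A=256/205 B=1024/3121 E=1024/1277 G=1024/1277 H=0] → run H
t=5: vr[A=256/205 B=1024/3121 E=1024/1277 G=1024/1277 H=1024/335] → run B
t=6: vr[A=256/205 B=2048/3121 E=1024/1277 G=1024/1277 H=1024/335] → run B
t=7: vr[A=256/205 B=3072/3121 E=1024/1277 G=1024/1277 H=1024/335] → run E
t=8: vr[A=256/205 B=3072/3121 E=2048/1277 G=1024/1277 H=1024/335] → run G
t=9: vr[A=256/205 B=3072/3121 E=2048/1277 G=2048/1277 H=1024/335] → run B
t=10: vr[A=256/205 E=2048/1277 G=2048/1277 H=1024/335] → run A
t=11: vr[A=512/205 E=2048/1277 G=2048/1277 H=1024/335] → run E
t=12: vr[A=512/205 G=2048/1277 H=1024/335] → run G
t=13: vr[A=512/205 G=3072/1277 H=1024/335] → run G
t=14: vr[A=512/205 G=4096/1277 H=1024/335] → run A
t=15: vr[A=768/205 G=4096/1277 H=1024/335] → run H
t=16: vr[A=768/205 G=4096/1277] → run G
t=17: vr[A=768/205 G=5120/1277] → run A
t=18: vr[A=1024/205 G=5120/1277] → run G
t=19: vr[A=1024/205] → run A
t=20: (idle)
t=21: (idle)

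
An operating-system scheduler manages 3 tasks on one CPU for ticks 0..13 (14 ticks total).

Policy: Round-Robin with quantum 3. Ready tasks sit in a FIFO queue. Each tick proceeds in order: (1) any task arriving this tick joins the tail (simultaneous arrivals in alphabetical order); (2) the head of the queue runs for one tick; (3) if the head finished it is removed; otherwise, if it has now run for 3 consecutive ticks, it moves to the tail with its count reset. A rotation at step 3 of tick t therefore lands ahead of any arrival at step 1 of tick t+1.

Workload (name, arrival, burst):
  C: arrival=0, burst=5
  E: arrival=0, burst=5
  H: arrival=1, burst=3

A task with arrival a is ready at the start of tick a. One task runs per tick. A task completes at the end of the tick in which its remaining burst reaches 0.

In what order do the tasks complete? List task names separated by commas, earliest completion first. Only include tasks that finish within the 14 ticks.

completion order = H, C, E

t=0: queue=[C,E] q_used=0 → run C
t=1: queue=[C,E,H] q_used=1 → run C
t=2: queue=[C,E,H] q_used=2 → run C
t=3: queue=[E,H,C] q_used=0 → run E
t=4: queue=[E,H,C] q_used=1 → run E
t=5: queue=[E,H,C] q_used=2 → run E
t=6: queue=[H,C,E] q_used=0 → run H
t=7: queue=[H,C,E] q_used=1 → run H
t=8: queue=[H,C,E] q_used=2 → run H
t=9: queue=[C,E] q_used=0 → run C
t=10: queue=[C,E] q_used=1 → run C
t=11: queue=[E] q_used=0 → run E
t=12: queue=[E] q_used=1 → run E
t=13: (idle)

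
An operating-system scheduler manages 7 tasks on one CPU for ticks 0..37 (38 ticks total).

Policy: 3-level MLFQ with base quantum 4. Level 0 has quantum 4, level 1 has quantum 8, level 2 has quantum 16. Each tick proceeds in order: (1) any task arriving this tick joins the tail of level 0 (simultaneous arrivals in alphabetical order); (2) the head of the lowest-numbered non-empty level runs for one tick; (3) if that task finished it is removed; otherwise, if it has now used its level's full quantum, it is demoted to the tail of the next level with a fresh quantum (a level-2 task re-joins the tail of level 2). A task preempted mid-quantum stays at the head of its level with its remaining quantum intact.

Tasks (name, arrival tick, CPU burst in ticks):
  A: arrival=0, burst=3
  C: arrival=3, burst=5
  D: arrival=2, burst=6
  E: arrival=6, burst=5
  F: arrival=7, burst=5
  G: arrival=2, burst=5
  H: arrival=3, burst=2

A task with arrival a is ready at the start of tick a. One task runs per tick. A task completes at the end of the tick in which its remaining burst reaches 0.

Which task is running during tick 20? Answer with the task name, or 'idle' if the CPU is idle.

running at tick 20 = E

t=0: L0/L1/L2 = A/-/- → run A
t=1: L0/L1/L2 = A/-/- → run A
t=2: L0/L1/L2 = ADG/-/- → run A
t=3: L0/L1/L2 = DGCH/-/- → run D
t=4: L0/L1/L2 = DGCH/-/- → run D
t=5: L0/L1/L2 = DGCH/-/- → run D
t=6: L0/L1/L2 = DGCHE/-/- → run D
t=7: L0/L1/L2 = GCHEF/D/- → run G
t=8: L0/L1/L2 = GCHEF/D/- → run G
t=9: L0/L1/L2 = GCHEF/D/- → run G
t=10: L0/L1/L2 = GCHEF/D/- → run G
t=11: L0/L1/L2 = CHEF/DG/- → run C
t=12: L0/L1/L2 = CHEF/DG/- → run C
t=13: L0/L1/L2 = CHEF/DG/- → run C
t=14: L0/L1/L2 = CHEF/DG/- → run C
t=15: L0/L1/L2 = HEF/DGC/- → run H
t=16: L0/L1/L2 = HEF/DGC/- → run H
t=17: L0/L1/L2 = EF/DGC/- → run E
t=18: L0/L1/L2 = EF/DGC/- → run E
t=19: L0/L1/L2 = EF/DGC/- → run E
t=20: L0/L1/L2 = EF/DGC/- → run E
t=21: L0/L1/L2 = F/DGCE/- → run F
t=22: L0/L1/L2 = F/DGCE/- → run F
t=23: L0/L1/L2 = F/DGCE/- → run F
t=24: L0/L1/L2 = F/DGCE/- → run F
t=25: L0/L1/L2 = -/DGCEF/- → run D
t=26: L0/L1/L2 = -/DGCEF/- → run D
t=27: L0/L1/L2 = -/GCEF/- → run G
t=28: L0/L1/L2 = -/CEF/- → run C
t=29: L0/L1/L2 = -/EF/- → run E
t=30: L0/L1/L2 = -/F/- → run F
t=31: (idle)
t=32: (idle)
t=33: (idle)
t=34: (idle)
t=35: (idle)
t=36: (idle)
t=37: (idle)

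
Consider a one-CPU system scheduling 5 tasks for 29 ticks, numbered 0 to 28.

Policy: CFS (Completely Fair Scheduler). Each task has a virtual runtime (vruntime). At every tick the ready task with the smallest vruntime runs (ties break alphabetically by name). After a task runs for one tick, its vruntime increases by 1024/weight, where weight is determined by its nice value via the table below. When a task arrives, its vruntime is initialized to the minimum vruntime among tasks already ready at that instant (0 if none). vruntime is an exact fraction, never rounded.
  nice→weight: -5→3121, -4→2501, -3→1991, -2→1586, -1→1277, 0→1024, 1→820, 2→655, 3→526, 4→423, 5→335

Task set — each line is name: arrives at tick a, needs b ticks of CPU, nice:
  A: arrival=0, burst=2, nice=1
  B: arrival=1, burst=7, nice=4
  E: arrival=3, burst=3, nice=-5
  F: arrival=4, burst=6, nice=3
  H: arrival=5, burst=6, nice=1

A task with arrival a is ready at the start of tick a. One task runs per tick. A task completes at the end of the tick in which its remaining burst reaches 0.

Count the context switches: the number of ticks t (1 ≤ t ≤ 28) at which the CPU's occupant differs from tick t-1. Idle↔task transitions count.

t=0: vr[A=0] → run A
t=1: vr[A=256/205 B=256/205] → run A
t=2: vr[B=256/205] → run B
t=3: vr[B=318208/86715 E=318208/86715] → run B
t=4: vr[B=528128/86715 E=318208/86715 F=318208/86715] → run E
t=5: vr[B=528128/86715 E=1081923328/270637515 F=318208/86715 H=318208/86715] → run F
t=6: vr[B=528128/86715 E=1081923328/270637515 F=128086784/22806045 H=318208/86715] → run H
t=7: vr[B=528128/86715 E=1081923328/270637515 F=128086784/22806045 H=426496/86715] → run E
t=8: vr[B=528128/86715 E=1170719488/270637515 F=128086784/22806045 H=426496/86715] → run E
t=9: vr[B=528128/86715 F=128086784/22806045 H=426496/86715] → run H
t=10: vr[B=528128/86715 F=128086784/22806045 H=534784/86715] → run F
t=11: vr[B=528128/86715 F=172484864/22806045 H=534784/86715] → run B
t=12: vr[B=246016/28905 F=172484864/22806045 H=534784/86715] → run H
t=13: vr[B=246016/28905 F=172484864/22806045 H=643072/86715] → run H
t=14: vr[B=246016/28905 F=172484864/22806045 H=150272/17343] → run F
t=15: vr[B=246016/28905 F=216882944/22806045 H=150272/17343] → run B
t=16: vr[B=947968/86715 F=216882944/22806045 H=150272/17343] → run H
t=17: vr[B=947968/86715 F=216882944/22806045 H=859648/86715] → run F
t=18: vr[B=947968/86715 F=261281024/22806045 H=859648/86715] → run H
t=19: vr[B=947968/86715 F=261281024/22806045] → run B
t=20: vr[B=1157888/86715 F=261281024/22806045] → run F
t=21: vr[B=1157888/86715 F=305679104/22806045] → run B
t=22: vr[B=455936/28905 F=305679104/22806045] → run F
t=23: vr[B=455936/28905] → run B
t=24: (idle)
t=25: (idle)
t=26: (idle)
t=27: (idle)
t=28: (idle)

context switches = 20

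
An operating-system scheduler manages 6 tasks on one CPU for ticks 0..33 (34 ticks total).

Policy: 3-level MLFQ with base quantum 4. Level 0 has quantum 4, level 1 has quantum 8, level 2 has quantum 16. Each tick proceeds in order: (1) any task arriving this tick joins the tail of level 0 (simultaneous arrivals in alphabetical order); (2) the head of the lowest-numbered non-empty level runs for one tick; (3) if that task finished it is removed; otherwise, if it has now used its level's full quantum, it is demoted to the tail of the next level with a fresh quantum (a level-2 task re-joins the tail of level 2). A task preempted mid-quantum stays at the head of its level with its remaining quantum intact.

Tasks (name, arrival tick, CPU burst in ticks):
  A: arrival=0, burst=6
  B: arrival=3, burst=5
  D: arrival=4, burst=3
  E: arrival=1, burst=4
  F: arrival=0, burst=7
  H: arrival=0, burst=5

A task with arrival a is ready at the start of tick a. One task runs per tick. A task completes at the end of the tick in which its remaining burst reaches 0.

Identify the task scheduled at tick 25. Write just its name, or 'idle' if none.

running at tick 25 = F

t=0: L0/L1/L2 = AFH/-/- → run A
t=1: L0/L1/L2 = AFHE/-/- → run A
t=2: L0/L1/L2 = AFHE/-/- → run A
t=3: L0/L1/L2 = AFHEB/-/- → run A
t=4: L0/L1/L2 = FHEBD/A/- → run F
t=5: L0/L1/L2 = FHEBD/A/- → run F
t=6: L0/L1/L2 = FHEBD/A/- → run F
t=7: L0/L1/L2 = FHEBD/A/- → run F
t=8: L0/L1/L2 = HEBD/AF/- → run H
t=9: L0/L1/L2 = HEBD/AF/- → run H
t=10: L0/L1/L2 = HEBD/AF/- → run H
t=11: L0/L1/L2 = HEBD/AF/- → run H
t=12: L0/L1/L2 = EBD/AFH/- → run E
t=13: L0/L1/L2 = EBD/AFH/- → run E
t=14: L0/L1/L2 = EBD/AFH/- → run E
t=15: L0/L1/L2 = EBD/AFH/- → run E
t=16: L0/L1/L2 = BD/AFH/- → run B
t=17: L0/L1/L2 = BD/AFH/- → run B
t=18: L0/L1/L2 = BD/AFH/- → run B
t=19: L0/L1/L2 = BD/AFH/- → run B
t=20: L0/L1/L2 = D/AFHB/- → run D
t=21: L0/L1/L2 = D/AFHB/- → run D
t=22: L0/L1/L2 = D/AFHB/- → run D
t=23: L0/L1/L2 = -/AFHB/- → run A
t=24: L0/L1/L2 = -/AFHB/- → run A
t=25: L0/L1/L2 = -/FHB/- → run F
t=26: L0/L1/L2 = -/FHB/- → run F
t=27: L0/L1/L2 = -/FHB/- → run F
t=28: L0/L1/L2 = -/HB/- → run H
t=29: L0/L1/L2 = -/B/- → run B
t=30: (idle)
t=31: (idle)
t=32: (idle)
t=33: (idle)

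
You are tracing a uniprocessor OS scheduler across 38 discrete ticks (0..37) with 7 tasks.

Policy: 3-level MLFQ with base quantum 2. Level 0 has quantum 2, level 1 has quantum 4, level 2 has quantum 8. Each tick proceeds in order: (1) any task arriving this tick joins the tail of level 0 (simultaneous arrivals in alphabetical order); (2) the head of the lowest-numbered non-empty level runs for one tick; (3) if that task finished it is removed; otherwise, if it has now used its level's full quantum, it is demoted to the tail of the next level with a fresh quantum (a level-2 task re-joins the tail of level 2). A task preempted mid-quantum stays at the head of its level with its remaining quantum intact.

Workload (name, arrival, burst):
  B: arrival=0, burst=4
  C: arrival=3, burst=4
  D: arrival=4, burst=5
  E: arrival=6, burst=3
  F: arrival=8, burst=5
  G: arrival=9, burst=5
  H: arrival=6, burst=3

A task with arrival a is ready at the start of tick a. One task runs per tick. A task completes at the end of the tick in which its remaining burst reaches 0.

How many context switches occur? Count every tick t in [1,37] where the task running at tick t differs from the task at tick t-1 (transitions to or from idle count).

t=0: L0/L1/L2 = B/-/- → run B
t=1: L0/L1/L2 = B/-/- → run B
t=2: L0/L1/L2 = -/B/- → run B
t=3: L0/L1/L2 = C/B/- → run C
t=4: L0/L1/L2 = CD/B/- → run C
t=5: L0/L1/L2 = D/BC/- → run D
t=6: L0/L1/L2 = DEH/BC/- → run D
t=7: L0/L1/L2 = EH/BCD/- → run E
t=8: L0/L1/L2 = EHF/BCD/- → run E
t=9: L0/L1/L2 = HFG/BCDE/- → run H
t=10: L0/L1/L2 = HFG/BCDE/- → run H
t=11: L0/L1/L2 = FG/BCDEH/- → run F
t=12: L0/L1/L2 = FG/BCDEH/- → run F
t=13: L0/L1/L2 = G/BCDEHF/- → run G
t=14: L0/L1/L2 = G/BCDEHF/- → run G
t=15: L0/L1/L2 = -/BCDEHFG/- → run B
t=16: L0/L1/L2 = -/CDEHFG/- → run C
t=17: L0/L1/L2 = -/CDEHFG/- → run C
t=18: L0/L1/L2 = -/DEHFG/- → run D
t=19: L0/L1/L2 = -/DEHFG/- → run D
t=20: L0/L1/L2 = -/DEHFG/- → run D
t=21: L0/L1/L2 = -/EHFG/- → run E
t=22: L0/L1/L2 = -/HFG/- → run H
t=23: L0/L1/L2 = -/FG/- → run F
t=24: L0/L1/L2 = -/FG/- → run F
t=25: L0/L1/L2 = -/FG/- → run F
t=26: L0/L1/L2 = -/G/- → run G
t=27: L0/L1/L2 = -/G/- → run G
t=28: L0/L1/L2 = -/G/- → run G
t=29: (idle)
t=30: (idle)
t=31: (idle)
t=32: (idle)
t=33: (idle)
t=34: (idle)
t=35: (idle)
t=36: (idle)
t=37: (idle)

context switches = 14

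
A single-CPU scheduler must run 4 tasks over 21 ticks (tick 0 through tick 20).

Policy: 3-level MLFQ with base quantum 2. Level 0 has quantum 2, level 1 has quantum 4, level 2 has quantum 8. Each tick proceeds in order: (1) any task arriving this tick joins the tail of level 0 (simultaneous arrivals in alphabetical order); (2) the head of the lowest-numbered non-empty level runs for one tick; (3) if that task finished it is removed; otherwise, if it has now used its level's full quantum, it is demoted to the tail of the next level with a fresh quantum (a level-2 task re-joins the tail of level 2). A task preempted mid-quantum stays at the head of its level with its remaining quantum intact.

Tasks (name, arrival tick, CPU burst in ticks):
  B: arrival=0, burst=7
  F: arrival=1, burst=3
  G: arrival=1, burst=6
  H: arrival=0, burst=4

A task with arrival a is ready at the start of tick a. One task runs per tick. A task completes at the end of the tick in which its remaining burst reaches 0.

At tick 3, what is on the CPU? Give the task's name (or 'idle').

t=0: L0/L1/L2 = BH/-/- → run B
t=1: L0/L1/L2 = BHFG/-/- → run B
t=2: L0/L1/L2 = HFG/B/- → run H
t=3: L0/L1/L2 = HFG/B/- → run H
t=4: L0/L1/L2 = FG/BH/- → run F
t=5: L0/L1/L2 = FG/BH/- → run F
t=6: L0/L1/L2 = G/BHF/- → run G
t=7: L0/L1/L2 = G/BHF/- → run G
t=8: L0/L1/L2 = -/BHFG/- → run B
t=9: L0/L1/L2 = -/BHFG/- → run B
t=10: L0/L1/L2 = -/BHFG/- → run B
t=11: L0/L1/L2 = -/BHFG/- → run B
t=12: L0/L1/L2 = -/HFG/B → run H
t=13: L0/L1/L2 = -/HFG/B → run H
t=14: L0/L1/L2 = -/FG/B → run F
t=15: L0/L1/L2 = -/G/B → run G
t=16: L0/L1/L2 = -/G/B → run G
t=17: L0/L1/L2 = -/G/B → run G
t=18: L0/L1/L2 = -/G/B → run G
t=19: L0/L1/L2 = -/-/B → run B
t=20: (idle)

running at tick 3 = H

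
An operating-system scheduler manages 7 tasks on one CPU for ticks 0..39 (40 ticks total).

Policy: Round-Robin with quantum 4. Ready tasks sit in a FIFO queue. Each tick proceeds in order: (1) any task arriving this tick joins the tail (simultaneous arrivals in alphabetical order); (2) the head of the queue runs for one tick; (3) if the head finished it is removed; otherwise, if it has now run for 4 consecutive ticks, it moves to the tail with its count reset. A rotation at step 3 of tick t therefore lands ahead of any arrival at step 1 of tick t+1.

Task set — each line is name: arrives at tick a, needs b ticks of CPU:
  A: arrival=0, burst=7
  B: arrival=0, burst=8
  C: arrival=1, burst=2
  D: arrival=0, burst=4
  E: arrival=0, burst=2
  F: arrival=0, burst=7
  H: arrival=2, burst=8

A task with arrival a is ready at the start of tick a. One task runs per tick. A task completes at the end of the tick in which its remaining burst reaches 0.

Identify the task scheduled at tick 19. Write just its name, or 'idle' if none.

t=0: queue=[A,B,D,E,F] q_used=0 → run A
t=1: queue=[A,B,D,E,F,C] q_used=1 → run A
t=2: queue=[A,B,D,E,F,C,H] q_used=2 → run A
t=3: queue=[A,B,D,E,F,C,H] q_used=3 → run A
t=4: queue=[B,D,E,F,C,H,A] q_used=0 → run B
t=5: queue=[B,D,E,F,C,H,A] q_used=1 → run B
t=6: queue=[B,D,E,F,C,H,A] q_used=2 → run B
t=7: queue=[B,D,E,F,C,H,A] q_used=3 → run B
t=8: queue=[D,E,F,C,H,A,B] q_used=0 → run D
t=9: queue=[D,E,F,C,H,A,B] q_used=1 → run D
t=10: queue=[D,E,F,C,H,A,B] q_used=2 → run D
t=11: queue=[D,E,F,C,H,A,B] q_used=3 → run D
t=12: queue=[E,F,C,H,A,B] q_used=0 → run E
t=13: queue=[E,F,C,H,A,B] q_used=1 → run E
t=14: queue=[F,C,H,A,B] q_used=0 → run F
t=15: queue=[F,C,H,A,B] q_used=1 → run F
t=16: queue=[F,C,H,A,B] q_used=2 → run F
t=17: queue=[F,C,H,A,B] q_used=3 → run F
t=18: queue=[C,H,A,B,F] q_used=0 → run C
t=19: queue=[C,H,A,B,F] q_used=1 → run C
t=20: queue=[H,A,B,F] q_used=0 → run H
t=21: queue=[H,A,B,F] q_used=1 → run H
t=22: queue=[H,A,B,F] q_used=2 → run H
t=23: queue=[H,A,B,F] q_used=3 → run H
t=24: queue=[A,B,F,H] q_used=0 → run A
t=25: queue=[A,B,F,H] q_used=1 → run A
t=26: queue=[A,B,F,H] q_used=2 → run A
t=27: queue=[B,F,H] q_used=0 → run B
t=28: queue=[B,F,H] q_used=1 → run B
t=29: queue=[B,F,H] q_used=2 → run B
t=30: queue=[B,F,H] q_used=3 → run B
t=31: queue=[F,H] q_used=0 → run F
t=32: queue=[F,H] q_used=1 → run F
t=33: queue=[F,H] q_used=2 → run F
t=34: queue=[H] q_used=0 → run H
t=35: queue=[H] q_used=1 → run H
t=36: queue=[H] q_used=2 → run H
t=37: queue=[H] q_used=3 → run H
t=38: (idle)
t=39: (idle)

running at tick 19 = C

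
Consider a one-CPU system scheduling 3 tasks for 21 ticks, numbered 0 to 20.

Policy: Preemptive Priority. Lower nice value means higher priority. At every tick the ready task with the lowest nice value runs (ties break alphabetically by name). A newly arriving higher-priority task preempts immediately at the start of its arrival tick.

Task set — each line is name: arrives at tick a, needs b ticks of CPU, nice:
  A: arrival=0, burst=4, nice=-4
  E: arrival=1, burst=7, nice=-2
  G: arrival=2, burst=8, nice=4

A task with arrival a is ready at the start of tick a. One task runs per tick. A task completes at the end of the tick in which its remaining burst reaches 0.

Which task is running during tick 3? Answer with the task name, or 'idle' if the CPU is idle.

running at tick 3 = A

t=0: ready={A} → run A
t=1: ready={A,E} → run A
t=2: ready={A,E,G} → run A
t=3: ready={A,E,G} → run A
t=4: ready={E,G} → run E
t=5: ready={E,G} → run E
t=6: ready={E,G} → run E
t=7: ready={E,G} → run E
t=8: ready={E,G} → run E
t=9: ready={E,G} → run E
t=10: ready={E,G} → run E
t=11: ready={G} → run G
t=12: ready={G} → run G
t=13: ready={G} → run G
t=14: ready={G} → run G
t=15: ready={G} → run G
t=16: ready={G} → run G
t=17: ready={G} → run G
t=18: ready={G} → run G
t=19: (idle)
t=20: (idle)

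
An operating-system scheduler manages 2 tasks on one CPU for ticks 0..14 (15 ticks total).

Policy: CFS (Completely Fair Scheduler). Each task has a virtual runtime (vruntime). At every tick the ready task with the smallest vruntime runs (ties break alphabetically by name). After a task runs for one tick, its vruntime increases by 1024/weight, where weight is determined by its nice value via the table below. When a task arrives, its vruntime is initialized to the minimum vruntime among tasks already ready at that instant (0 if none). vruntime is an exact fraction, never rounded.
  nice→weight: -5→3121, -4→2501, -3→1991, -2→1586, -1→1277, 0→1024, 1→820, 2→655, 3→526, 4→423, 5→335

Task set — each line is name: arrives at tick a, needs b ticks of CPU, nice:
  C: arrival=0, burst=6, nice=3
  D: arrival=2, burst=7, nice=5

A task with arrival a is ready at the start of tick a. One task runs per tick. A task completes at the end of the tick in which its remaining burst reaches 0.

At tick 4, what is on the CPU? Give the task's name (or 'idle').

t=0: vr[C=0] → run C
t=1: vr[C=512/263] → run C
t=2: vr[C=1024/263 D=1024/263] → run C
t=3: vr[C=1536/263 D=1024/263] → run D
t=4: vr[C=1536/263 D=612352/88105] → run C
t=5: vr[C=2048/263 D=612352/88105] → run D
t=6: vr[C=2048/263 D=881664/88105] → run C
t=7: vr[C=2560/263 D=881664/88105] → run C
t=8: vr[D=881664/88105] → run D
t=9: vr[D=1150976/88105] → run D
t=10: vr[D=1420288/88105] → run D
t=11: vr[D=337920/17621] → run D
t=12: vr[D=1958912/88105] → run D
t=13: (idle)
t=14: (idle)

running at tick 4 = C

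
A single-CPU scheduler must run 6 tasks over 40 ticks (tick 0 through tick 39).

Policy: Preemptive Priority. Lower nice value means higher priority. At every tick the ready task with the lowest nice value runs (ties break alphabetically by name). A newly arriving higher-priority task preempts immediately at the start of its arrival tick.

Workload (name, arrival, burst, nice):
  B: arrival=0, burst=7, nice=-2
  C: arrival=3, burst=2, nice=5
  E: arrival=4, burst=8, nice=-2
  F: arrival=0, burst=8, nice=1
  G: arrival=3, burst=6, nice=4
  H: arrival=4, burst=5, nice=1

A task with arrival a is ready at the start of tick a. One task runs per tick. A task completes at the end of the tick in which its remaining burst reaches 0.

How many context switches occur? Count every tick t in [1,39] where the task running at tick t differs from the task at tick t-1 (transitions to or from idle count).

context switches = 6

t=0: ready={B,F} → run B
t=1: ready={B,F} → run B
t=2: ready={B,F} → run B
t=3: ready={B,C,F,G} → run B
t=4: ready={B,C,E,F,G,H} → run B
t=5: ready={B,C,E,F,G,H} → run B
t=6: ready={B,C,E,F,G,H} → run B
t=7: ready={C,E,F,G,H} → run E
t=8: ready={C,E,F,G,H} → run E
t=9: ready={C,E,F,G,H} → run E
t=10: ready={C,E,F,G,H} → run E
t=11: ready={C,E,F,G,H} → run E
t=12: ready={C,E,F,G,H} → run E
t=13: ready={C,E,F,G,H} → run E
t=14: ready={C,E,F,G,H} → run E
t=15: ready={C,F,G,H} → run F
t=16: ready={C,F,G,H} → run F
t=17: ready={C,F,G,H} → run F
t=18: ready={C,F,G,H} → run F
t=19: ready={C,F,G,H} → run F
t=20: ready={C,F,G,H} → run F
t=21: ready={C,F,G,H} → run F
t=22: ready={C,F,G,H} → run F
t=23: ready={C,G,H} → run H
t=24: ready={C,G,H} → run H
t=25: ready={C,G,H} → run H
t=26: ready={C,G,H} → run H
t=27: ready={C,G,H} → run H
t=28: ready={C,G} → run G
t=29: ready={C,G} → run G
t=30: ready={C,G} → run G
t=31: ready={C,G} → run G
t=32: ready={C,G} → run G
t=33: ready={C,G} → run G
t=34: ready={C} → run C
t=35: ready={C} → run C
t=36: (idle)
t=37: (idle)
t=38: (idle)
t=39: (idle)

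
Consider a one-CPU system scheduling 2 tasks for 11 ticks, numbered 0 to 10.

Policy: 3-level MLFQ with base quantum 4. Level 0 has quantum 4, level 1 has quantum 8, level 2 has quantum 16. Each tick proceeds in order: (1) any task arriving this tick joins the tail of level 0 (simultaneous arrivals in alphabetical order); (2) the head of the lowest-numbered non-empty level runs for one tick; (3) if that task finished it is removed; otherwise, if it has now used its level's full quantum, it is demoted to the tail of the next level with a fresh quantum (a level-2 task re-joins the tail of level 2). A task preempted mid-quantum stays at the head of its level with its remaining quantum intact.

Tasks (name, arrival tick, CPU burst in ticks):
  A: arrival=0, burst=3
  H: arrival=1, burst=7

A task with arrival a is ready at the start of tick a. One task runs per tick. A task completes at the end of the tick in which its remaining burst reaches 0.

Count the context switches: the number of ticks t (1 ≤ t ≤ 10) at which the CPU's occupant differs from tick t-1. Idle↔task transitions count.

t=0: L0/L1/L2 = A/-/- → run A
t=1: L0/L1/L2 = AH/-/- → run A
t=2: L0/L1/L2 = AH/-/- → run A
t=3: L0/L1/L2 = H/-/- → run H
t=4: L0/L1/L2 = H/-/- → run H
t=5: L0/L1/L2 = H/-/- → run H
t=6: L0/L1/L2 = H/-/- → run H
t=7: L0/L1/L2 = -/H/- → run H
t=8: L0/L1/L2 = -/H/- → run H
t=9: L0/L1/L2 = -/H/- → run H
t=10: (idle)

context switches = 2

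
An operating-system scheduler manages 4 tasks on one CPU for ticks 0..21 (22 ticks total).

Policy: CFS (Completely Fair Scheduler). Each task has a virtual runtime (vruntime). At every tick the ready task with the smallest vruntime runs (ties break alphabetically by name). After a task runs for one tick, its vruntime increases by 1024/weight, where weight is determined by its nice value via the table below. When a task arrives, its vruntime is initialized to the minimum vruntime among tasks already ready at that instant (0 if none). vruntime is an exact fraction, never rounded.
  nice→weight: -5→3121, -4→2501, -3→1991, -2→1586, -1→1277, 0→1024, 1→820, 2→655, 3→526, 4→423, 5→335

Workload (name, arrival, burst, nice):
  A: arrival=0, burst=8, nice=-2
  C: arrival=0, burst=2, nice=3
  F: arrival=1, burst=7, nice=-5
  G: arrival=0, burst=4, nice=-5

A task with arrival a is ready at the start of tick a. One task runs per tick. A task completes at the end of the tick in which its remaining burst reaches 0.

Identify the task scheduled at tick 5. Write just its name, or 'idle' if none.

t=0: vr[A=0 C=0 G=0] → run A
t=1: vr[A=512/793 C=0 F=0 G=0] → run C
t=2: vr[A=512/793 C=512/263 F=0 G=0] → run F
t=3: vr[A=512/793 C=512/263 F=1024/3121 G=0] → run G
t=4: vr[A=512/793 C=512/263 F=1024/3121 G=1024/3121] → run F
t=5: vr[A=512/793 C=512/263 F=2048/3121 G=1024/3121] → run G
t=6: vr[A=512/793 C=512/263 F=2048/3121 G=2048/3121] → run A
t=7: vr[A=1024/793 C=512/263 F=2048/3121 G=2048/3121] → run F
t=8: vr[A=1024/793 C=512/263 F=3072/3121 G=2048/3121] → run G
t=9: vr[A=1024/793 C=512/263 F=3072/3121 G=3072/3121] → run F
t=10: vr[A=1024/793 C=512/263 F=4096/3121 G=3072/3121] → run G
t=11: vr[A=1024/793 C=512/263 F=4096/3121] → run A
t=12: vr[A=1536/793 C=512/263 F=4096/3121] → run F
t=13: vr[A=1536/793 C=512/263 F=5120/3121] → run F
t=14: vr[A=1536/793 C=512/263 F=6144/3121] → run A
t=15: vr[A=2048/793 C=512/263 F=6144/3121] → run C
t=16: vr[A=2048/793 F=6144/3121] → run F
t=17: vr[A=2048/793] → run A
t=18: vr[A=2560/793] → run A
t=19: vr[A=3072/793] → run A
t=20: vr[A=3584/793] → run A
t=21: (idle)

running at tick 5 = G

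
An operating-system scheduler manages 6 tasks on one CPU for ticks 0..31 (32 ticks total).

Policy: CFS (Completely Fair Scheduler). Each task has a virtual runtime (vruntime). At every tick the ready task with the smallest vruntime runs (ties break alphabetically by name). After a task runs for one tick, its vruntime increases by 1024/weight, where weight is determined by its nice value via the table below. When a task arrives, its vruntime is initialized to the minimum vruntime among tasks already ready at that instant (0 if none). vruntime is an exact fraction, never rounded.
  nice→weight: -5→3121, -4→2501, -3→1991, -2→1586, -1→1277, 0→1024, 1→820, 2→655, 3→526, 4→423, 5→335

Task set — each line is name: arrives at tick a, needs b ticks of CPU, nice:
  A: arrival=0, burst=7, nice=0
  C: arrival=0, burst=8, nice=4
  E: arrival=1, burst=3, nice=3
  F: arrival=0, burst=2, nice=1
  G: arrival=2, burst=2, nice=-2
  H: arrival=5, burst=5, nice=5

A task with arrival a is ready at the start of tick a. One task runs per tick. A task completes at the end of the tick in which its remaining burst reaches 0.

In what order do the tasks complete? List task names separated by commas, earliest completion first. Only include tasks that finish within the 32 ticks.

completion order = G, F, E, A, H, C

t=0: vr[A=0 C=0 F=0] → run A
t=1: vr[A=1 C=0 E=0 F=0] → run C
t=2: vr[A=1 C=1024/423 E=0 F=0 G=0] → run E
t=3: vr[A=1 C=1024/423 E=512/263 F=0 G=0] → run F
t=4: vr[A=1 C=1024/423 E=512/263 F=256/205 G=0] → run G
t=5: vr[A=1 C=1024/423 E=512/263 F=256/205 G=512/793 H=512/793] → run G
t=6: vr[A=1 C=1024/423 E=512/263 F=256/205 H=512/793] → run H
t=7: vr[A=1 C=1024/423 E=512/263 F=256/205 H=983552/265655] → run A
t=8: vr[A=2 C=1024/423 E=512/263 F=256/205 H=983552/265655] → run F
t=9: vr[A=2 C=1024/423 E=512/263 H=983552/265655] → run E
t=10: vr[A=2 C=1024/423 E=1024/263 H=983552/265655] → run A
t=11: vr[A=3 C=1024/423 E=1024/263 H=983552/265655] → run C
t=12: vr[A=3 C=2048/423 E=1024/263 H=983552/265655] → run A
t=13: vr[A=4 C=2048/423 E=1024/263 H=983552/265655] → run H
t=14: vr[A=4 C=2048/423 E=1024/263 H=1795584/265655] → run E
t=15: vr[A=4 C=2048/423 H=1795584/265655] → run A
t=16: vr[A=5 C=2048/423 H=1795584/265655] → run C
t=17: vr[A=5 C=1024/141 H=1795584/265655] → run A
t=18: vr[A=6 C=1024/141 H=1795584/265655] → run A
t=19: vr[C=1024/141 H=1795584/265655] → run H
t=20: vr[C=1024/141 H=2607616/265655] → run C
t=21: vr[C=4096/423 H=2607616/265655] → run C
t=22: vr[C=5120/423 H=2607616/265655] → run H
t=23: vr[C=5120/423 H=3419648/265655] → run C
t=24: vr[C=2048/141 H=3419648/265655] → run H
t=25: vr[C=2048/141] → run C
t=26: vr[C=7168/423] → run C
t=27: (idle)
t=28: (idle)
t=29: (idle)
t=30: (idle)
t=31: (idle)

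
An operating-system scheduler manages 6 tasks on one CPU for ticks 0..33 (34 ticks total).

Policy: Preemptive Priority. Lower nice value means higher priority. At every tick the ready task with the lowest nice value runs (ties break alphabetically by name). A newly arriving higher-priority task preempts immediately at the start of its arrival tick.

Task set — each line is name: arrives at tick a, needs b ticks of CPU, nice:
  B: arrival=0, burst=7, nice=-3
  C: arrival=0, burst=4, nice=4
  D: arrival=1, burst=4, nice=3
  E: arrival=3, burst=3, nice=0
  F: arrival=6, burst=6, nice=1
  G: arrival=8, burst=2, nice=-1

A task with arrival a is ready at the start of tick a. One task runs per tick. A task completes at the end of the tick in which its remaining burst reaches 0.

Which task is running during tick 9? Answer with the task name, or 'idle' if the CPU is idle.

running at tick 9 = G

t=0: ready={B,C} → run B
t=1: ready={B,C,D} → run B
t=2: ready={B,C,D} → run B
t=3: ready={B,C,D,E} → run B
t=4: ready={B,C,D,E} → run B
t=5: ready={B,C,D,E} → run B
t=6: ready={B,C,D,E,F} → run B
t=7: ready={C,D,E,F} → run E
t=8: ready={C,D,E,F,G} → run G
t=9: ready={C,D,E,F,G} → run G
t=10: ready={C,D,E,F} → run E
t=11: ready={C,D,E,F} → run E
t=12: ready={C,D,F} → run F
t=13: ready={C,D,F} → run F
t=14: ready={C,D,F} → run F
t=15: ready={C,D,F} → run F
t=16: ready={C,D,F} → run F
t=17: ready={C,D,F} → run F
t=18: ready={C,D} → run D
t=19: ready={C,D} → run D
t=20: ready={C,D} → run D
t=21: ready={C,D} → run D
t=22: ready={C} → run C
t=23: ready={C} → run C
t=24: ready={C} → run C
t=25: ready={C} → run C
t=26: (idle)
t=27: (idle)
t=28: (idle)
t=29: (idle)
t=30: (idle)
t=31: (idle)
t=32: (idle)
t=33: (idle)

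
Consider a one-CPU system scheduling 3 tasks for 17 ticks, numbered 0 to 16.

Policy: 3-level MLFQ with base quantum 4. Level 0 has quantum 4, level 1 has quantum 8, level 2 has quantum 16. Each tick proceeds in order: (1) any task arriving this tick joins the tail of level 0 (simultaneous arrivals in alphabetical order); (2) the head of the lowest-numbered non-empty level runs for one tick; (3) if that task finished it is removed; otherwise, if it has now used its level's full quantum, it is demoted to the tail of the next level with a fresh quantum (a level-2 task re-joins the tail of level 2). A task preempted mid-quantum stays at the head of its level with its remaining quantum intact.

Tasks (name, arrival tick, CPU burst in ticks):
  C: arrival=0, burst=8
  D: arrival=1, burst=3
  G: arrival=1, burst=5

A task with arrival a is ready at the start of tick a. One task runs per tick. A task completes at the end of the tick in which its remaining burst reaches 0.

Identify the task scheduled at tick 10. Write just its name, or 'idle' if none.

t=0: L0/L1/L2 = C/-/- → run C
t=1: L0/L1/L2 = CDG/-/- → run C
t=2: L0/L1/L2 = CDG/-/- → run C
t=3: L0/L1/L2 = CDG/-/- → run C
t=4: L0/L1/L2 = DG/C/- → run D
t=5: L0/L1/L2 = DG/C/- → run D
t=6: L0/L1/L2 = DG/C/- → run D
t=7: L0/L1/L2 = G/C/- → run G
t=8: L0/L1/L2 = G/C/- → run G
t=9: L0/L1/L2 = G/C/- → run G
t=10: L0/L1/L2 = G/C/- → run G
t=11: L0/L1/L2 = -/CG/- → run C
t=12: L0/L1/L2 = -/CG/- → run C
t=13: L0/L1/L2 = -/CG/- → run C
t=14: L0/L1/L2 = -/CG/- → run C
t=15: L0/L1/L2 = -/G/- → run G
t=16: (idle)

running at tick 10 = G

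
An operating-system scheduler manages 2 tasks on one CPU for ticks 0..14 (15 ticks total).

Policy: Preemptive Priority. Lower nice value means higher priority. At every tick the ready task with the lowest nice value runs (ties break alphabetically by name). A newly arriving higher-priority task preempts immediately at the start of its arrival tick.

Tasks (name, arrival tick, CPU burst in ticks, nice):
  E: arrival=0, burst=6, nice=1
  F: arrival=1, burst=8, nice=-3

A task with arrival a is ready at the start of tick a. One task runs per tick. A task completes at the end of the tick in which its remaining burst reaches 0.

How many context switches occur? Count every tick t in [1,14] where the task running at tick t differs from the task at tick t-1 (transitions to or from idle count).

t=0: ready={E} → run E
t=1: ready={E,F} → run F
t=2: ready={E,F} → run F
t=3: ready={E,F} → run F
t=4: ready={E,F} → run F
t=5: ready={E,F} → run F
t=6: ready={E,F} → run F
t=7: ready={E,F} → run F
t=8: ready={E,F} → run F
t=9: ready={E} → run E
t=10: ready={E} → run E
t=11: ready={E} → run E
t=12: ready={E} → run E
t=13: ready={E} → run E
t=14: (idle)

context switches = 3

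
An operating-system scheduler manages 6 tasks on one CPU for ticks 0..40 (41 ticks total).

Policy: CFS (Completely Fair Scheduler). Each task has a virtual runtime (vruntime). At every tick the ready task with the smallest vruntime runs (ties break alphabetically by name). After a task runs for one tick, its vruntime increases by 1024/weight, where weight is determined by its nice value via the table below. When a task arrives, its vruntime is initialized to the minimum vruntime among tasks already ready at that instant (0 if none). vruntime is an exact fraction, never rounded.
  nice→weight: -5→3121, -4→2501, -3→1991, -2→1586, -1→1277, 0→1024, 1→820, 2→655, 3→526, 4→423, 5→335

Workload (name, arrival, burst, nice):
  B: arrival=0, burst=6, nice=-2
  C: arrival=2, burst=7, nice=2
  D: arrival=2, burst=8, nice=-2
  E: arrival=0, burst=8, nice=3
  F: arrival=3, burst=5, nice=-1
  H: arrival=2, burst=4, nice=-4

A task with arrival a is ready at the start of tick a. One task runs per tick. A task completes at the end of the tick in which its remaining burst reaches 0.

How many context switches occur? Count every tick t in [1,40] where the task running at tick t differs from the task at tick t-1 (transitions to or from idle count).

context switches = 34

t=0: vr[B=0 E=0] → run B
t=1: vr[B=512/793 E=0] → run E
t=2: vr[B=512/793 C=512/793 D=512/793 E=512/263 H=512/793] → run B
t=3: vr[B=1024/793 C=512/793 D=512/793 E=512/263 F=512/793 H=512/793] → run C
t=4: vr[B=1024/793 C=1147392/519415 D=512/793 E=512/263 F=512/793 H=512/793] → run D
t=5: vr[B=1024/793 C=1147392/519415 D=1024/793 E=512/263 F=512/793 H=512/793] → run F
t=6: vr[B=1024/793 C=1147392/519415 D=1024/793 E=512/263 F=1465856/1012661 H=512/793] → run H
t=7: vr[B=1024/793 C=1147392/519415 D=1024/793 E=512/263 F=1465856/1012661 H=34304/32513] → run H
t=8: vr[B=1024/793 C=1147392/519415 D=1024/793 E=512/263 F=1465856/1012661 H=47616/32513] → run B
t=9: vr[B=1536/793 C=1147392/519415 D=1024/793 E=512/263 F=1465856/1012661 H=47616/32513] → run D
t=10: vr[B=1536/793 C=1147392/519415 D=1536/793 E=512/263 F=1465856/1012661 H=47616/32513] → run F
t=11: vr[B=1536/793 C=1147392/519415 D=1536/793 E=512/263 F=2277888/1012661 H=47616/32513] → run H
t=12: vr[B=1536/793 C=1147392/519415 D=1536/793 E=512/263 F=2277888/1012661 H=60928/32513] → run H
t=13: vr[B=1536/793 C=1147392/519415 D=1536/793 E=512/263 F=2277888/1012661] → run B
t=14: vr[B=2048/793 C=1147392/519415 D=1536/793 E=512/263 F=2277888/1012661] → run D
t=15: vr[B=2048/793 C=1147392/519415 D=2048/793 E=512/263 F=2277888/1012661] → run E
t=16: vr[B=2048/793 C=1147392/519415 D=2048/793 E=1024/263 F=2277888/1012661] → run C
t=17: vr[B=2048/793 C=1959424/519415 D=2048/793 E=1024/263 F=2277888/1012661] → run F
t=18: vr[B=2048/793 C=1959424/519415 D=2048/793 E=1024/263 F=3089920/1012661] → run B
t=19: vr[B=2560/793 C=1959424/519415 D=2048/793 E=1024/263 F=3089920/1012661] → run D
t=20: vr[B=2560/793 C=1959424/519415 D=2560/793 E=1024/263 F=3089920/1012661] → run F
t=21: vr[B=2560/793 C=1959424/519415 D=2560/793 E=1024/263 F=3901952/1012661] → run B
t=22: vr[C=1959424/519415 D=2560/793 E=1024/263 F=3901952/1012661] → run D
t=23: vr[C=1959424/519415 D=3072/793 E=1024/263 F=3901952/1012661] → run C
t=24: vr[C=2771456/519415 D=3072/793 E=1024/263 F=3901952/1012661] → run F
t=25: vr[C=2771456/519415 D=3072/793 E=1024/263] → run D
t=26: vr[C=2771456/519415 D=3584/793 E=1024/263] → run E
t=27: vr[C=2771456/519415 D=3584/793 E=1536/263] → run D
t=28: vr[C=2771456/519415 D=4096/793 E=1536/263] → run D
t=29: vr[C=2771456/519415 E=1536/263] → run C
t=30: vr[C=3583488/519415 E=1536/263] → run E
t=31: vr[C=3583488/519415 E=2048/263] → run C
t=32: vr[C=879104/103883 E=2048/263] → run E
t=33: vr[C=879104/103883 E=2560/263] → run C
t=34: vr[C=5207552/519415 E=2560/263] → run E
t=35: vr[C=5207552/519415 E=3072/263] → run C
t=36: vr[E=3072/263] → run E
t=37: vr[E=3584/263] → run E
t=38: (idle)
t=39: (idle)
t=40: (idle)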